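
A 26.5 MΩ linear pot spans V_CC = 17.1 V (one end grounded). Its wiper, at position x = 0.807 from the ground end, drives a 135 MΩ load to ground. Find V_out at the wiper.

V_out ≈ 13.4 V

Split the track: R_lower = x·R_p = 21.39 MΩ, R_upper = (1−x)·R_p = 5.114 MΩ.
Lower segment in parallel with the load: 21.39 ‖ 135 = 18.46 MΩ.
Loaded-divider output: V_out = 17.1 × 0.7831 = 13.39 V.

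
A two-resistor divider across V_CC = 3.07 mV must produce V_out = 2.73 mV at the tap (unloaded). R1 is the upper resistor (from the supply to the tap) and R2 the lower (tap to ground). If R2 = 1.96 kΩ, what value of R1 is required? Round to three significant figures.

R1 ≈ 0.244 kΩ

The divider ratio is R2/(R1+R2) = 2.73/3.07 = 0.8893.
R1 = R2·(1/k − 1) = 1.96 × 0.1245 = 0.2441 kΩ.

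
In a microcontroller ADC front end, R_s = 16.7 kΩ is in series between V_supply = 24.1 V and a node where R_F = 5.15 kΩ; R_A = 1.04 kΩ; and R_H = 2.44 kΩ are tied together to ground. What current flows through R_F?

I ≈ 0.172 mA

Equivalent of the parallel group: R_p = 0.6388 kΩ.
V_A by voltage divider: V_A = 24.1 × 0.6388/(16.7 + 0.6388) = 0.8878 V.
I(R_F) = V_A / R_F = 0.8878/5.15 = 0.1724 mA.
(Equivalently: I_total = 1.390 mA, then current-divider fraction G_k/ΣG = 0.1240.)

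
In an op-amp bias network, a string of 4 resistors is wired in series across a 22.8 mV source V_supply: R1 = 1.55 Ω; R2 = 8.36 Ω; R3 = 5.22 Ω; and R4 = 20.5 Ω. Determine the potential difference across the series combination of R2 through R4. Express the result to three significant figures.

V ≈ 21.8 mV

Series total: ΣR = 1.55 + 8.36 + 5.22 + 20.5 = 35.63 Ω.
R_{R2..R4} = 8.36 + 5.22 + 20.5 = 34.08 Ω.
Voltage divider: V = V_supply · (34.08 / 35.63) = 22.8 × 0.9565 = 21.81 mV.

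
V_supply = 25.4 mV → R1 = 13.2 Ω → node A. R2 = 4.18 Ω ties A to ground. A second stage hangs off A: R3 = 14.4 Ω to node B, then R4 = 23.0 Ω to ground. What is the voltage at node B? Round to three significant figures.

Node A sees R2 in parallel with the series input of stage 2, R3 + R4 = 37.40 Ω.
Effective lower resistance at A: R2 ‖ 37.40 = 3.760 Ω.
V_A = 25.4 × 3.760/(13.2 + 3.760) = 5.631 mV.
V_B = V_A × 0.6150 = 3.463 mV.

V_B ≈ 3.46 mV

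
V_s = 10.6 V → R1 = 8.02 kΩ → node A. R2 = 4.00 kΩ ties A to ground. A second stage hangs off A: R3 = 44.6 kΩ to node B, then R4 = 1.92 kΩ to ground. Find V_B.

V_B ≈ 0.138 V

Node A sees R2 in parallel with the series input of stage 2, R3 + R4 = 46.52 kΩ.
Effective lower resistance at A: R2 ‖ 46.52 = 3.683 kΩ.
V_A = 10.6 × 3.683/(8.02 + 3.683) = 3.336 V.
Stage 2 is unloaded, so V_B = V_A · R4/(R3+R4) = 3.336 × 1.92/46.52 = 0.1377 V.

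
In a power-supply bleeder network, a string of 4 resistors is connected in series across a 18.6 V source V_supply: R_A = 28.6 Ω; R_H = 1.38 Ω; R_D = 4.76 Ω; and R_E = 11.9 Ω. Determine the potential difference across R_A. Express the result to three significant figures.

V ≈ 11.4 V

Series total: ΣR = 28.6 + 1.38 + 4.76 + 11.9 = 46.64 Ω.
V = V_supply · R/ΣR = 18.6 × 0.6132 = 11.41 V.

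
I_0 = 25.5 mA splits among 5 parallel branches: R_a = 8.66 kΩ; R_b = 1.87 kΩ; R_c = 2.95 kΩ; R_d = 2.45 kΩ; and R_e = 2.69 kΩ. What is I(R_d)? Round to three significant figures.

I ≈ 5.88 mA

Total conductance ΣG = 1/8.66 + 1/1.87 + 1/2.95 + 1/2.45 + 1/2.69 = 1.769 (units of 1/kΩ).
By the current-divider rule, I = I_0 · G_k/ΣG = 25.5 × 0.2307 = 5.883 mA.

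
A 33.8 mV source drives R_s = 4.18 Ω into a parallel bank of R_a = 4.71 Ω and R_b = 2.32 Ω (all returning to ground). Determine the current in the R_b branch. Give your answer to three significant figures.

Combine the parallel branches: R_p = (1/4.71 + 1/2.32)⁻¹ = 1.554 Ω.
Node voltage V_A = V_in · R_p/(R_s + R_p) = 33.8 × 0.2711 = 9.162 mV.
I(R_b) = V_A / R_b = 9.162/2.32 = 3.949 mA.
(Equivalently: I_total = 5.894 mA, then current-divider fraction G_k/ΣG = 0.6700.)

I ≈ 3.95 mA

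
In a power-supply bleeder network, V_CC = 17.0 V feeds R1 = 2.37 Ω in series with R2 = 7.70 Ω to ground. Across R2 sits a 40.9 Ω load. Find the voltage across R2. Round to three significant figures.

R2 ‖ R_L = (7.70 × 40.9)/(7.70 + 40.9) = 6.480 Ω.
Then V_out = V_CC · R2'/(R1 + R2') = 17.0 × 6.480/8.850 = 12.45 V.

V_out ≈ 12.4 V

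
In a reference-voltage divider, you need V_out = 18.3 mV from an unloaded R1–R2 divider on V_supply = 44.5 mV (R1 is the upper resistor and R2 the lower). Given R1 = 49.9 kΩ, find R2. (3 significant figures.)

V_out/V_supply = R2/(R1+R2) = 0.4112.
Rearranging, R2 = R1·k/(1−k) = 49.9 × 0.6985 = 34.85 kΩ.

R2 ≈ 34.9 kΩ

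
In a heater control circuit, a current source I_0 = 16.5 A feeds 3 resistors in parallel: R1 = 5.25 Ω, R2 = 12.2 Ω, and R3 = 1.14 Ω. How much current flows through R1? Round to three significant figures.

I ≈ 2.73 A

Conductances: ΣG = 1/5.25 + 1/12.2 + 1/1.14 = 1.150 (1/Ω).
R1 takes the fraction G_k/ΣG = 0.1905/1.150 = 0.1657, so I = 16.5 × 0.1657 = 2.734 A.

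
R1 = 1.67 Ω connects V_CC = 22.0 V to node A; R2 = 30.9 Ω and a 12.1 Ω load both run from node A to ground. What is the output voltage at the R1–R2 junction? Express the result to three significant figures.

The load sits in parallel with R2, giving an effective lower resistance R2' = R2·R_L/(R2+R_L) = 8.695 Ω.
Voltage divider with the loaded lower leg: V_out = 22.0 × 8.695/(1.67 + 8.695) = 22.0 × 0.8389 = 18.46 V.
(Unloaded it would be 20.9 V; the load pulls it down.)

V_out ≈ 18.5 V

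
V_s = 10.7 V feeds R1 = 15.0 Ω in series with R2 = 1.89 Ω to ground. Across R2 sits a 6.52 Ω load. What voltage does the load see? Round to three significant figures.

V_out ≈ 0.952 V

First combine the lower leg with the load: R2 ‖ R_L = 1.465 Ω.
Then V_out = V_s · R2'/(R1 + R2') = 10.7 × 1.465/16.47 = 0.9522 V.
(Unloaded it would be 1.20 V; the load pulls it down.)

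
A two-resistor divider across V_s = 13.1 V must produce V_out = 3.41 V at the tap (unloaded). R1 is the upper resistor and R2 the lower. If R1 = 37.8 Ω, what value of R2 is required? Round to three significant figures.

V_out/V_s = R2/(R1+R2) = 0.2603.
R2 = R1 · 0.2603/(1 − 0.2603) = 13.30 Ω.

R2 ≈ 13.3 Ω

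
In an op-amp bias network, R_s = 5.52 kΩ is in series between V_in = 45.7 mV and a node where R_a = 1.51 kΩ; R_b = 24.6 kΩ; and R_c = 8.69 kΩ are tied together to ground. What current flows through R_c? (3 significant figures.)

I ≈ 0.954 µA

Combine the parallel branches: R_p = (1/1.51 + 1/24.6 + 1/8.69)⁻¹ = 1.223 kΩ.
V_A by voltage divider: V_A = 45.7 × 1.223/(5.52 + 1.223) = 8.286 mV.
I(R_c) = V_A / R_c = 8.286/8.69 = 0.9535 µA.
(Equivalently: I_total = 6.778 µA, then current-divider fraction G_k/ΣG = 0.1407.)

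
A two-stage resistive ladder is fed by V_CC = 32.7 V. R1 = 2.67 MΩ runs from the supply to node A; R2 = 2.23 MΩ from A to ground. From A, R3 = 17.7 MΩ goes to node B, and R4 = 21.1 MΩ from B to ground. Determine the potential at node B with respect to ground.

The second stage (R3 + R4 = 38.80 MΩ) loads node A in parallel with R2.
Effective lower resistance at A: R2 ‖ 38.80 = 2.109 MΩ.
So V_A = 32.7 × 0.4413 = 14.43 V.
V_B = V_A × 0.5438 = 7.847 V.

V_B ≈ 7.85 V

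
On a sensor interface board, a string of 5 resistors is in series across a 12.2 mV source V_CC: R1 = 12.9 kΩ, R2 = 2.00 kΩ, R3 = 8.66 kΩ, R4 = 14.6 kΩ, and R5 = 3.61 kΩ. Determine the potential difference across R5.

V ≈ 1.05 mV

Total series resistance ΣR = 12.9 + 2.00 + 8.66 + 14.6 + 3.61 = 41.77 kΩ.
V = V_CC · R/ΣR = 12.2 × 0.08643 = 1.054 mV.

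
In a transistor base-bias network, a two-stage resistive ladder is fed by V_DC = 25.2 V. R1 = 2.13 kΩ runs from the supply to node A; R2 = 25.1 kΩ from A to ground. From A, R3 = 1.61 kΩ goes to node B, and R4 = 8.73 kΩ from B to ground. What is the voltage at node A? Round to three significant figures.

Looking into the second stage from A: R3 + R4 = 10.34 kΩ appears in parallel with R2.
Effective lower resistance at A: R2 ‖ 10.34 = 7.323 kΩ.
V_A = 25.2 × 7.323/(2.13 + 7.323) = 19.52 V.

V_A ≈ 19.5 V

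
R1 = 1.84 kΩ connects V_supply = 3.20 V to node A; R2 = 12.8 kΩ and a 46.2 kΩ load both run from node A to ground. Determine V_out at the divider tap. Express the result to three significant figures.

R2 ‖ R_L = (12.8 × 46.2)/(12.8 + 46.2) = 10.02 kΩ.
Now apply the divider: V_out = 3.20 × 0.8449 = 2.704 V.

V_out ≈ 2.70 V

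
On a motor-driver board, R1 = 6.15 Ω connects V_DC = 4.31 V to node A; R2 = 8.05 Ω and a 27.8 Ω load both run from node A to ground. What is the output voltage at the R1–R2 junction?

R2 ‖ R_L = (8.05 × 27.8)/(8.05 + 27.8) = 6.242 Ω.
Now apply the divider: V_out = 4.31 × 0.5037 = 2.171 V.
(Unloaded it would be 2.44 V; the load pulls it down.)

V_out ≈ 2.17 V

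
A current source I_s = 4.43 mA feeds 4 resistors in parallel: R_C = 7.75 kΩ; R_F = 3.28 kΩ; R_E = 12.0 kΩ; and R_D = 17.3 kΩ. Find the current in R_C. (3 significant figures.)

I ≈ 0.994 mA

Conductances: ΣG = 1/7.75 + 1/3.28 + 1/12.0 + 1/17.3 = 0.5750 (1/kΩ).
R_C takes the fraction G_k/ΣG = 0.1290/0.5750 = 0.2244, so I = 4.43 × 0.2244 = 0.9940 mA.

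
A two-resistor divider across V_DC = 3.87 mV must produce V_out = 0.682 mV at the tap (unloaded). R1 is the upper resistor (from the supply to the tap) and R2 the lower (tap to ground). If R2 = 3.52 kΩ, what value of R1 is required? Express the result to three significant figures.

R1 ≈ 16.5 kΩ

V_out/V_DC = R2/(R1+R2) = 0.1762.
Rearranging, R1 = R2·(1−k)/k = 3.52 × 4.674 = 16.45 kΩ.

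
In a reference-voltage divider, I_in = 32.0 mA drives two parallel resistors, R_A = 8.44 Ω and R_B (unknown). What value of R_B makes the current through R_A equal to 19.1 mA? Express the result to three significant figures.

R_B ≈ 12.5 Ω

Two-branch current divider: I_A = I_in · R_B/(R_A + R_B).
19.1/32.0 = R_B/(R_A + R_B) → R_B = R_A · (0.5969)/(1 − 0.5969) = 8.44 × 1.481 = 12.50 Ω.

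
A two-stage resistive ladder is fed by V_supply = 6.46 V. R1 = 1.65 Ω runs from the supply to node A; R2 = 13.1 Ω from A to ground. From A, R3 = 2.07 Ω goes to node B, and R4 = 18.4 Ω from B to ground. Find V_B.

The second stage (R3 + R4 = 20.47 Ω) loads node A in parallel with R2.
R2 ‖ (R3+R4) = 7.988 Ω.
V_A = 6.46 × 7.988/(1.65 + 7.988) = 5.354 V.
Stage 2 is unloaded, so V_B = V_A · R4/(R3+R4) = 5.354 × 18.4/20.47 = 4.813 V.

V_B ≈ 4.81 V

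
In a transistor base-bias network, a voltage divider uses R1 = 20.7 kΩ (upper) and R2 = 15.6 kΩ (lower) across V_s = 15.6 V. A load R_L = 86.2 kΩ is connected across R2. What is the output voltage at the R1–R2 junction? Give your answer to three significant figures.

First combine the lower leg with the load: R2 ‖ R_L = 13.21 kΩ.
Then V_out = V_s · R2'/(R1 + R2') = 15.6 × 13.21/33.91 = 6.077 V.

V_out ≈ 6.08 V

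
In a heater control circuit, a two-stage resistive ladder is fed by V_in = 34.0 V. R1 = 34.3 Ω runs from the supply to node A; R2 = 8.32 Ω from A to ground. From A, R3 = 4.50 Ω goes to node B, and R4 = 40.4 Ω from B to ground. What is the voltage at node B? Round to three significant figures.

V_B ≈ 5.20 V

The second stage (R3 + R4 = 44.90 Ω) loads node A in parallel with R2.
R2 ‖ (R3+R4) = 7.019 Ω.
First divider: V_A = V_in · 7.019/(34.3 + 7.019) = 5.776 V.
V_B = V_A × 0.8998 = 5.197 V.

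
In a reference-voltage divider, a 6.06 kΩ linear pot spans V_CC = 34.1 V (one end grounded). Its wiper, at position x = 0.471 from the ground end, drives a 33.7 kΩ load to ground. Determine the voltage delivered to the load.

V_out ≈ 15.4 V

Lower segment x·R_p = 2.854 kΩ; upper segment (1−x)·R_p = 3.206 kΩ.
R_L loads the lower segment: effective lower R = 2.631 kΩ.
Then V_out = V_CC · 2.631/(3.206 + 2.631) = 15.37 V.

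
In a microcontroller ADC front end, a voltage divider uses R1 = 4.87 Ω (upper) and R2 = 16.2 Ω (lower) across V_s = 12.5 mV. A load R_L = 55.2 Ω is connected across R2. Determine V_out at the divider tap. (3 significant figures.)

V_out ≈ 9.00 mV

The load sits in parallel with R2, giving an effective lower resistance R2' = R2·R_L/(R2+R_L) = 12.52 Ω.
Then V_out = V_s · R2'/(R1 + R2') = 12.5 × 12.52/17.39 = 9.000 mV.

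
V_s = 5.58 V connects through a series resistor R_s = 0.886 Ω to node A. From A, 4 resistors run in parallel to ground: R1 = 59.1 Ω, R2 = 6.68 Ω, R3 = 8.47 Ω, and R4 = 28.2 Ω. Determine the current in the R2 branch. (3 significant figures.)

I ≈ 0.651 A

Equivalent of the parallel group: R_p = 3.124 Ω.
V_A by voltage divider: V_A = 5.58 × 3.124/(0.886 + 3.124) = 4.347 V.
Branch current I = V_A/R2 = 4.347/6.68 = 0.6507 A.
(Check via current divider: I_total = 1.392 A; share G_k/ΣG = 0.4676 → same result.)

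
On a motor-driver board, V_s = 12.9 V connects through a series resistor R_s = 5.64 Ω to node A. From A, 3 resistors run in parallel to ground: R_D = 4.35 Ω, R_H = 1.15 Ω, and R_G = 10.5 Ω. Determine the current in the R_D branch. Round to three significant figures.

I ≈ 0.383 A

Combine the parallel branches: R_p = (1/4.35 + 1/1.15 + 1/10.5)⁻¹ = 0.8370 Ω.
V_A by voltage divider: V_A = 12.9 × 0.8370/(5.64 + 0.8370) = 1.667 V.
Branch current I = V_A/R_D = 1.667/4.35 = 0.3832 A.
(Equivalently: I_total = 1.992 A, then current-divider fraction G_k/ΣG = 0.1924.)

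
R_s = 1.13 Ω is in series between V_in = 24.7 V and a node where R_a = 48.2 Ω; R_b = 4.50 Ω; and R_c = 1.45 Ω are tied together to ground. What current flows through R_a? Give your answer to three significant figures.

I ≈ 0.250 A

Equivalent of the parallel group: R_p = 1.072 Ω.
Node voltage V_A = V_in · R_p/(R_s + R_p) = 24.7 × 0.4869 = 12.03 V.
I(R_a) = V_A / R_a = 12.03/48.2 = 0.2495 A.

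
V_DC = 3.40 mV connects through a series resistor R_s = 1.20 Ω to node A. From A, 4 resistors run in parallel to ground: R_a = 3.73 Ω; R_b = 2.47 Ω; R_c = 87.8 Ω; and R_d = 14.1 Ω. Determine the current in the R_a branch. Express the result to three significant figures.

I ≈ 0.478 mA

Parallel bank: R_p = 1/(1/3.73 + 1/2.47 + 1/87.8 + 1/14.1) = 1.324 Ω.
V_A by voltage divider: V_A = 3.40 × 1.324/(1.20 + 1.324) = 1.784 mV.
Branch current I = V_A/R_a = 1.784/3.73 = 0.4782 mA.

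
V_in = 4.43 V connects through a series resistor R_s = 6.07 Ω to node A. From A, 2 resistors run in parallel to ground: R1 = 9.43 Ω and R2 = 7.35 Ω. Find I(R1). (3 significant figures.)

I ≈ 0.190 A

Parallel bank: R_p = 1/(1/9.43 + 1/7.35) = 4.131 Ω.
Node voltage V_A = V_in · R_p/(R_s + R_p) = 4.43 × 0.4049 = 1.794 V.
Branch current I = V_A/R1 = 1.794/9.43 = 0.1902 A.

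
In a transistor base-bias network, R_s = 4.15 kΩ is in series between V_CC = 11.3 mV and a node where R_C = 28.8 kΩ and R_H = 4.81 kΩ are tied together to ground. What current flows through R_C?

Parallel bank: R_p = 1/(1/28.8 + 1/4.81) = 4.122 kΩ.
V_A by voltage divider: V_A = 11.3 × 4.122/(4.15 + 4.122) = 5.631 mV.
I(R_C) = V_A / R_C = 5.631/28.8 = 0.1955 µA.
(Check via current divider: I_total = 1.366 µA; share G_k/ΣG = 0.1431 → same result.)

I ≈ 0.196 µA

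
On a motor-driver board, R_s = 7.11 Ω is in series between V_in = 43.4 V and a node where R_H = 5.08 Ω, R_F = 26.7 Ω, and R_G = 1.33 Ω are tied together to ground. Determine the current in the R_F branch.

I ≈ 0.203 A

Parallel bank: R_p = 1/(1/5.08 + 1/26.7 + 1/1.33) = 1.014 Ω.
Node voltage V_A = V_in · R_p/(R_s + R_p) = 43.4 × 0.1248 = 5.417 V.
I(R_F) = V_A / R_F = 5.417/26.7 = 0.2029 A.
(Check via current divider: I_total = 5.342 A; share G_k/ΣG = 0.03798 → same result.)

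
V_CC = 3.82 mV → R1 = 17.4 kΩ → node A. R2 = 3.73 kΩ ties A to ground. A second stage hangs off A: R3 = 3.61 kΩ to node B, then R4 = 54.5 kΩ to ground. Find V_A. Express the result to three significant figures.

Node A sees R2 in parallel with the series input of stage 2, R3 + R4 = 58.11 kΩ.
Effective lower resistance at A: R2 ‖ 58.11 = 3.505 kΩ.
So V_A = 3.82 × 0.1677 = 0.6405 mV.

V_A ≈ 0.640 mV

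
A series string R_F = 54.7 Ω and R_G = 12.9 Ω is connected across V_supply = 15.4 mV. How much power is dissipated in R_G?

The common current is I = 15.4/67.60 = 0.2278 mA.
P(R_G) = I²·R_G = (0.2278)² × 12.9 = 0.6695 µW.

P ≈ 0.669 µW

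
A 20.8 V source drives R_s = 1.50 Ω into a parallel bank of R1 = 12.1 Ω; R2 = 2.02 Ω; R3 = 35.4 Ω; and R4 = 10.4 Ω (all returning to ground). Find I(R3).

Equivalent of the parallel group: R_p = 1.424 Ω.
V_A by voltage divider: V_A = 20.8 × 1.424/(1.50 + 1.424) = 10.13 V.
Branch current I = V_A/R3 = 10.13/35.4 = 0.2862 A.

I ≈ 0.286 A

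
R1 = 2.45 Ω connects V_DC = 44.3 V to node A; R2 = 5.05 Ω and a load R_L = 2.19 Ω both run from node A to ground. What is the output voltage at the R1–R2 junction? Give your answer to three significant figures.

V_out ≈ 17.0 V

First combine the lower leg with the load: R2 ‖ R_L = 1.528 Ω.
Then V_out = V_DC · R2'/(R1 + R2') = 44.3 × 1.528/3.978 = 17.01 V.
(Unloaded it would be 29.8 V; the load pulls it down.)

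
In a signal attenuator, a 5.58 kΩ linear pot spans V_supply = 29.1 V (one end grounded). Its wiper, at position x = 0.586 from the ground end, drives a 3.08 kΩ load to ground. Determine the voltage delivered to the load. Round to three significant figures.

V_out ≈ 11.8 V

Split the track: R_lower = x·R_p = 3.270 kΩ, R_upper = (1−x)·R_p = 2.310 kΩ.
Lower segment in parallel with the load: 3.270 ‖ 3.08 = 1.586 kΩ.
V_out = 29.1 × 1.586/(2.310 + 1.586) = 11.85 V.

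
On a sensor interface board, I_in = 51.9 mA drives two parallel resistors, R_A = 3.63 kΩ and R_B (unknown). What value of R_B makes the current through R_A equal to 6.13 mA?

Two-branch current divider: I_A = I_in · R_B/(R_A + R_B).
With f = 0.1181, R_B = R_A · f/(1−f) = 3.63 × 0.1339 = 0.4862 kΩ.

R_B ≈ 0.486 kΩ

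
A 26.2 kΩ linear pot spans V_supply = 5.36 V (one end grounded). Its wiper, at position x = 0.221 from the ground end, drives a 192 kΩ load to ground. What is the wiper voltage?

The pot divides into 20.41 kΩ above the wiper and 5.790 kΩ below.
Lower segment in parallel with the load: 5.790 ‖ 192 = 5.621 kΩ.
Loaded-divider output: V_out = 5.36 × 0.2159 = 1.157 V.

V_out ≈ 1.16 V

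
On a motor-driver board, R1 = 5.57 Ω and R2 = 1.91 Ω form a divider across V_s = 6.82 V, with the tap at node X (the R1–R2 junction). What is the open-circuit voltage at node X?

V_th is the unloaded tap voltage: V_s · R2/(R1+R2) = 6.82 × 0.2553 = 1.741 V.

V_th ≈ 1.74 V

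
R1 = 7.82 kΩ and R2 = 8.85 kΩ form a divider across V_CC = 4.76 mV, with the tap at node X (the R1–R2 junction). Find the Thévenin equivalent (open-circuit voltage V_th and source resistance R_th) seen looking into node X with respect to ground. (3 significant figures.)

With X open, the divider is unloaded: V_th = 4.76 × 8.85/16.67 = 2.527 mV.
Looking into X with the source shorted: R_th = R1·R2/(R1+R2) = 7.820 × 8.85/16.67 = 4.152 kΩ.

V_th ≈ 2.53 mV, R_th ≈ 4.15 kΩ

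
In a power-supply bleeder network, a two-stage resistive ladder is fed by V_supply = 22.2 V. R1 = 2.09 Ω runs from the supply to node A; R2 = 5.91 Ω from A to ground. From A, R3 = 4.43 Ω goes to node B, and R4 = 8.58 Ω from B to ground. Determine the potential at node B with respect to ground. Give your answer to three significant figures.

V_B ≈ 9.67 V

Node A sees R2 in parallel with the series input of stage 2, R3 + R4 = 13.01 Ω.
R2 ‖ (R3+R4) = 4.064 Ω.
V_A = 22.2 × 4.064/(2.09 + 4.064) = 14.66 V.
Then the unloaded second divider: V_B = V_A × R4/(R3+R4) = 14.66 × 0.6595 = 9.668 V.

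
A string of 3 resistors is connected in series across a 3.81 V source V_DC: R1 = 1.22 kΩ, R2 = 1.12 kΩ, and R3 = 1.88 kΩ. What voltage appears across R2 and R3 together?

V ≈ 2.71 V

ΣR = 1.22 + 1.12 + 1.88 = 4.220 kΩ.
R_{R2..R3} = 1.12 + 1.88 = 3.000 kΩ.
V = V_DC · R/ΣR = 3.81 × 0.7109 = 2.709 V.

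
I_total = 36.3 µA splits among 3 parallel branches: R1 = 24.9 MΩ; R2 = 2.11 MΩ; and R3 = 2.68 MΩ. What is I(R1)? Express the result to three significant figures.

ΣG = 1/24.9 + 1/2.11 + 1/2.68 = 0.8872.
R1 takes the fraction G_k/ΣG = 0.04016/0.8872 = 0.04527, so I = 36.3 × 0.04527 = 1.643 µA.

I ≈ 1.64 µA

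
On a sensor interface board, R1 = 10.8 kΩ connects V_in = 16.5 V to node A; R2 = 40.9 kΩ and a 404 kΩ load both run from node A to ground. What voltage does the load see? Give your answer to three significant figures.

R2 ‖ R_L = (40.9 × 404)/(40.9 + 404) = 37.14 kΩ.
Voltage divider with the loaded lower leg: V_out = 16.5 × 37.14/(10.8 + 37.14) = 16.5 × 0.7747 = 12.78 V.
(Unloaded it would be 13.1 V; the load pulls it down.)

V_out ≈ 12.8 V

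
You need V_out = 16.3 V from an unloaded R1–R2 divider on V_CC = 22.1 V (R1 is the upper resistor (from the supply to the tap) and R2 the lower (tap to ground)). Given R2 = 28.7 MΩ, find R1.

R1 ≈ 10.2 MΩ

V_out/V_CC = R2/(R1+R2) = 0.7376.
So R1 = R2 · (V_CC/V_out − 1) = 28.7 × (22.1/16.3 − 1) = 28.7 × 0.3558 = 10.21 MΩ.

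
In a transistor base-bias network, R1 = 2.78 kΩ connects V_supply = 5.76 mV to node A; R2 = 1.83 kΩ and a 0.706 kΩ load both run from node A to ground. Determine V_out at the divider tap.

The load sits in parallel with R2, giving an effective lower resistance R2' = R2·R_L/(R2+R_L) = 0.5095 kΩ.
Now apply the divider: V_out = 5.76 × 0.1549 = 0.8921 mV.
(Unloaded it would be 2.29 mV; the load pulls it down.)

V_out ≈ 0.892 mV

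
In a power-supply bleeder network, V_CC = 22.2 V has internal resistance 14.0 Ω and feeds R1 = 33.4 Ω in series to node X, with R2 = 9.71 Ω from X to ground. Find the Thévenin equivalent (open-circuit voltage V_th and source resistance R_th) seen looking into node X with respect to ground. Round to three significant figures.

V_th ≈ 3.77 V, R_th ≈ 8.06 Ω

R1' = 14.0 + 33.4 = 47.40 Ω (source resistance + R1).
V_th is the unloaded tap voltage: V_CC · R2/(R1'+R2) = 22.2 × 0.1700 = 3.775 V.
With V_CC suppressed (replaced by a short), R_th = R1' ‖ R2 = (47.40 × 9.71)/(47.40 + 9.71) = 8.059 Ω.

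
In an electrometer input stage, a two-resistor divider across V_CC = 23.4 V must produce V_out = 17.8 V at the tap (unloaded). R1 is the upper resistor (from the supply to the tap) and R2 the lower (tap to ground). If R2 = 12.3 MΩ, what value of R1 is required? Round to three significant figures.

The divider ratio is R2/(R1+R2) = 17.8/23.4 = 0.7607.
R1 = R2·(1/k − 1) = 12.3 × 0.3146 = 3.870 MΩ.

R1 ≈ 3.87 MΩ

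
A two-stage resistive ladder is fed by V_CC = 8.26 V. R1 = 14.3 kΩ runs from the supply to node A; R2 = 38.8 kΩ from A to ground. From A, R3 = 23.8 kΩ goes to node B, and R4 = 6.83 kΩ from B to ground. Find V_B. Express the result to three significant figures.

V_B ≈ 1.00 V

Node A sees R2 in parallel with the series input of stage 2, R3 + R4 = 30.63 kΩ.
R2 ‖ (R3+R4) = 17.12 kΩ.
V_A = 8.26 × 17.12/(14.3 + 17.12) = 4.500 V.
Stage 2 is unloaded, so V_B = V_A · R4/(R3+R4) = 4.500 × 6.83/30.63 = 1.004 V.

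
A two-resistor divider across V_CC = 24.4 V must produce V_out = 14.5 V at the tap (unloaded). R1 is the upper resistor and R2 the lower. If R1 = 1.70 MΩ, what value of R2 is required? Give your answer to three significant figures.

V_out/V_CC = R2/(R1+R2) = 0.5943.
R2 = R1 · 0.5943/(1 − 0.5943) = 2.490 MΩ.

R2 ≈ 2.49 MΩ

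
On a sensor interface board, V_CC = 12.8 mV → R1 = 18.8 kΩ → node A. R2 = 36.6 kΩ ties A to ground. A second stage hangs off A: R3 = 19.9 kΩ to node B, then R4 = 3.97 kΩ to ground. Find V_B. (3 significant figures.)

The second stage (R3 + R4 = 23.87 kΩ) loads node A in parallel with R2.
Effective lower resistance at A: R2 ‖ 23.87 = 14.45 kΩ.
So V_A = 12.8 × 0.4345 = 5.562 mV.
Then the unloaded second divider: V_B = V_A × R4/(R3+R4) = 5.562 × 0.1663 = 0.9251 mV.

V_B ≈ 0.925 mV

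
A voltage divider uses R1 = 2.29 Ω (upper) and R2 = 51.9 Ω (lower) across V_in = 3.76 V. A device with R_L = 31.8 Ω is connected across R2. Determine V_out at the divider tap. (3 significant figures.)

The load sits in parallel with R2, giving an effective lower resistance R2' = R2·R_L/(R2+R_L) = 19.72 Ω.
Now apply the divider: V_out = 3.76 × 0.8959 = 3.369 V.
(Unloaded it would be 3.60 V; the load pulls it down.)

V_out ≈ 3.37 V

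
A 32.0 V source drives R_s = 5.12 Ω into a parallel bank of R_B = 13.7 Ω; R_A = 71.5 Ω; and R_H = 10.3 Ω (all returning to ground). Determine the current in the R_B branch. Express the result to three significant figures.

I ≈ 1.20 A

Equivalent of the parallel group: R_p = 5.433 Ω.
Node voltage V_A = V_CC · R_p/(R_s + R_p) = 32.0 × 0.5148 = 16.47 V.
I(R_B) = V_A / R_B = 16.47/13.7 = 1.203 A.
(Equivalently: I_total = 3.032 A, then current-divider fraction G_k/ΣG = 0.3966.)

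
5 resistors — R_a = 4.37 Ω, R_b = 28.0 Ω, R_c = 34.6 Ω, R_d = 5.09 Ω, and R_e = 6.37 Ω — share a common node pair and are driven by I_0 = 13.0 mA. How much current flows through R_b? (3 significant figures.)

Total conductance ΣG = 1/4.37 + 1/28.0 + 1/34.6 + 1/5.09 + 1/6.37 = 0.6469 (units of 1/Ω).
Current divider: I(R_b) = I_0 · G_k/ΣG = 13.0 × (0.03571/0.6469) = 13.0 × 0.05521 = 0.7177 mA.

I ≈ 0.718 mA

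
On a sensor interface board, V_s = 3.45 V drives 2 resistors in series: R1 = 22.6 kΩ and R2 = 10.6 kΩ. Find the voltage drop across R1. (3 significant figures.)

Total series resistance ΣR = 22.6 + 10.6 = 33.20 kΩ.
By the voltage-divider rule, V = 3.45 × 22.60/33.20 = 2.348 V.

V ≈ 2.35 V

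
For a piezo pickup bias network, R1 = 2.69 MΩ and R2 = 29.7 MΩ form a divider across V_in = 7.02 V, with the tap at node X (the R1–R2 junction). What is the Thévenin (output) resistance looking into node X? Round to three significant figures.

Zeroing V_in shorts the top of R1 to ground, so R_th = R1 ‖ R2 = 2.467 MΩ.

R_th ≈ 2.47 MΩ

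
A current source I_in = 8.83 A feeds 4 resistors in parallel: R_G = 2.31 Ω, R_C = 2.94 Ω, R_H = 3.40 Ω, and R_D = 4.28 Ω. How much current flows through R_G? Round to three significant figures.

Total conductance ΣG = 1/2.31 + 1/2.94 + 1/3.40 + 1/4.28 = 1.301 (units of 1/Ω).
Current divider: I(R_G) = I_in · G_k/ΣG = 8.83 × (0.4329/1.301) = 8.83 × 0.3328 = 2.939 A.

I ≈ 2.94 A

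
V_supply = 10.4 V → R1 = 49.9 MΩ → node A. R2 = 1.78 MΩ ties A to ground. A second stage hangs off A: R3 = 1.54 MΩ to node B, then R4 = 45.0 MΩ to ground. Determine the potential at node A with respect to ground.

The second stage (R3 + R4 = 46.54 MΩ) loads node A in parallel with R2.
R2 ‖ (R3+R4) = 1.714 MΩ.
So V_A = 10.4 × 0.03322 = 0.3454 V.

V_A ≈ 0.345 V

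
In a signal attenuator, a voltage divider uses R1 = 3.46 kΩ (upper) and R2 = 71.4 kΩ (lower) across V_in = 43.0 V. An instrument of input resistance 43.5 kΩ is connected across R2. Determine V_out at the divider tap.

V_out ≈ 38.1 V

First combine the lower leg with the load: R2 ‖ R_L = 27.03 kΩ.
Then V_out = V_in · R2'/(R1 + R2') = 43.0 × 27.03/30.49 = 38.12 V.
(Unloaded it would be 41.0 V; the load pulls it down.)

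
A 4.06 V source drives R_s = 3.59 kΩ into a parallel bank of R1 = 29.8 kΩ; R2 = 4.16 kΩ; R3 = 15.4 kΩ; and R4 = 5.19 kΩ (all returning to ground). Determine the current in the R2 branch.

Parallel bank: R_p = 1/(1/29.8 + 1/4.16 + 1/15.4 + 1/5.19) = 1.881 kΩ.
Node voltage V_A = V_supply · R_p/(R_s + R_p) = 4.06 × 0.3438 = 1.396 V.
Branch current I = V_A/R2 = 1.396/4.16 = 0.3356 mA.
(Check via current divider: I_total = 0.7421 mA; share G_k/ΣG = 0.4522 → same result.)

I ≈ 0.336 mA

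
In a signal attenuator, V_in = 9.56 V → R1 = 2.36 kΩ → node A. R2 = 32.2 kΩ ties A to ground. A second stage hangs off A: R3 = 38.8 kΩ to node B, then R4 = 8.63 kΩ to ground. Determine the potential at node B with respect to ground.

V_B ≈ 1.55 V

Looking into the second stage from A: R3 + R4 = 47.43 kΩ appears in parallel with R2.
R2 ‖ (R3+R4) = 19.18 kΩ.
First divider: V_A = V_in · 19.18/(2.36 + 19.18) = 8.513 V.
Stage 2 is unloaded, so V_B = V_A · R4/(R3+R4) = 8.513 × 8.63/47.43 = 1.549 V.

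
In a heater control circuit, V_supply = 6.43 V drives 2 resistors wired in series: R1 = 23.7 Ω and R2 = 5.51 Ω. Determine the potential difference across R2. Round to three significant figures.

V ≈ 1.21 V

ΣR = 23.7 + 5.51 = 29.21 Ω.
By the voltage-divider rule, V = 6.43 × 5.510/29.21 = 1.213 V.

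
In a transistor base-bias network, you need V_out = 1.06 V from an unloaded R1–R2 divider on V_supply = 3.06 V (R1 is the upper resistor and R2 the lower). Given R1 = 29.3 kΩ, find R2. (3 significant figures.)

R2 ≈ 15.5 kΩ

Required fraction k = V_out/V_supply = 0.3464.
R2 = R1 · 0.3464/(1 − 0.3464) = 15.53 kΩ.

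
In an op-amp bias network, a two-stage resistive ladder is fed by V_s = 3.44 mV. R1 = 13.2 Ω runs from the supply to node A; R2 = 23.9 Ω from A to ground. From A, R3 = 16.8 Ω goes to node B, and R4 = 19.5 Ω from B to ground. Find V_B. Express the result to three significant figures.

Looking into the second stage from A: R3 + R4 = 36.30 Ω appears in parallel with R2.
R2 ‖ (R3+R4) = 14.41 Ω.
So V_A = 3.44 × 0.5219 = 1.795 mV.
Stage 2 is unloaded, so V_B = V_A · R4/(R3+R4) = 1.795 × 19.5/36.30 = 0.9645 mV.

V_B ≈ 0.965 mV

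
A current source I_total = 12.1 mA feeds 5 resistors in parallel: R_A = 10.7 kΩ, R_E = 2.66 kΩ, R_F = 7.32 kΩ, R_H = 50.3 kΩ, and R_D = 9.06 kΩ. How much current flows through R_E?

I ≈ 6.18 mA

Total conductance ΣG = 1/10.7 + 1/2.66 + 1/7.32 + 1/50.3 + 1/9.06 = 0.7363 (units of 1/kΩ).
Current divider: I(R_E) = I_total · G_k/ΣG = 12.1 × (0.3759/0.7363) = 12.1 × 0.5106 = 6.178 mA.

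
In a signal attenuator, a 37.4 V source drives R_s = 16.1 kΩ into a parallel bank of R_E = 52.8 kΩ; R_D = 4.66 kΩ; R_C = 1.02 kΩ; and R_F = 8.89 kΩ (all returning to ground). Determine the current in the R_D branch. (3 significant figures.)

I ≈ 0.359 mA

Combine the parallel branches: R_p = (1/52.8 + 1/4.66 + 1/1.02 + 1/8.89)⁻¹ = 0.7539 kΩ.
V_A by voltage divider: V_A = 37.4 × 0.7539/(16.1 + 0.7539) = 1.673 V.
I(R_D) = V_A / R_D = 1.673/4.66 = 0.3590 mA.
(Equivalently: I_total = 2.219 mA, then current-divider fraction G_k/ΣG = 0.1618.)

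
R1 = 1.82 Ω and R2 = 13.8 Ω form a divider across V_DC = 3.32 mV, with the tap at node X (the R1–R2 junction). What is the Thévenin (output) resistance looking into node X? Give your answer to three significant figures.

R_th ≈ 1.61 Ω

Zeroing V_DC shorts the top of R1 to ground, so R_th = R1 ‖ R2 = 1.608 Ω.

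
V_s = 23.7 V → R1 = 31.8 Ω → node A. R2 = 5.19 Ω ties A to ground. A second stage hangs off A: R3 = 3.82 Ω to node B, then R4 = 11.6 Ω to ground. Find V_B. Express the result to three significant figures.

V_B ≈ 1.94 V

Node A sees R2 in parallel with the series input of stage 2, R3 + R4 = 15.42 Ω.
R2 ‖ (R3+R4) = 3.883 Ω.
V_A = 23.7 × 3.883/(31.8 + 3.883) = 2.579 V.
V_B = V_A × 0.7523 = 1.940 V.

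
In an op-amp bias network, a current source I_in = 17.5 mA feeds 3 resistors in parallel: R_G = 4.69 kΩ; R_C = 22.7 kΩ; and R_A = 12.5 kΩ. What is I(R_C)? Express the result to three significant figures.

I ≈ 2.29 mA

ΣG = 1/4.69 + 1/22.7 + 1/12.5 = 0.3373.
R_C takes the fraction G_k/ΣG = 0.04405/0.3373 = 0.1306, so I = 17.5 × 0.1306 = 2.286 mA.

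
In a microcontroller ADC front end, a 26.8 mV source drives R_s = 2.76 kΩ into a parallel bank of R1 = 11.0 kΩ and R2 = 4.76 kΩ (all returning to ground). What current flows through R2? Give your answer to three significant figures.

I ≈ 3.08 µA

Parallel bank: R_p = 1/(1/11.0 + 1/4.76) = 3.322 kΩ.
V_A by voltage divider: V_A = 26.8 × 3.322/(2.76 + 3.322) = 14.64 mV.
Branch current I = V_A/R2 = 14.64/4.76 = 3.075 µA.
(Equivalently: I_total = 4.406 µA, then current-divider fraction G_k/ΣG = 0.6980.)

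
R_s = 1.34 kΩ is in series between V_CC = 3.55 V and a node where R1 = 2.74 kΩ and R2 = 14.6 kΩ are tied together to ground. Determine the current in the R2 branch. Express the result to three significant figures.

Equivalent of the parallel group: R_p = 2.307 kΩ.
V_A = 3.55 × 2.307/3.647 = 2.246 V.
Branch current I = V_A/R2 = 2.246/14.6 = 0.1538 mA.
(Check via current divider: I_total = 0.9734 mA; share G_k/ΣG = 0.1580 → same result.)

I ≈ 0.154 mA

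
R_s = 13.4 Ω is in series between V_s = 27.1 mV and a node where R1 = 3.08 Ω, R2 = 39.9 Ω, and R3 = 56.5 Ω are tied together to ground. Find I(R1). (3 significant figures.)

I ≈ 1.49 mA

Equivalent of the parallel group: R_p = 2.722 Ω.
V_A by voltage divider: V_A = 27.1 × 2.722/(13.4 + 2.722) = 4.575 mV.
I(R1) = V_A / R1 = 4.575/3.08 = 1.485 mA.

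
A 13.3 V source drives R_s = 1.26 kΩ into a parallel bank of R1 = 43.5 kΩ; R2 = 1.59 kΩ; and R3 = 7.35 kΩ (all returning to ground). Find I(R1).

Parallel bank: R_p = 1/(1/43.5 + 1/1.59 + 1/7.35) = 1.269 kΩ.
V_A = 13.3 × 1.269/2.529 = 6.674 V.
Branch current I = V_A/R1 = 6.674/43.5 = 0.1534 mA.

I ≈ 0.153 mA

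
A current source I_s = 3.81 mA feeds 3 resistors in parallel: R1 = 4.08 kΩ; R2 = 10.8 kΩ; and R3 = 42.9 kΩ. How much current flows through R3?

Conductances: ΣG = 1/4.08 + 1/10.8 + 1/42.9 = 0.3610 (1/kΩ).
R3 takes the fraction G_k/ΣG = 0.02331/0.3610 = 0.06457, so I = 3.81 × 0.06457 = 0.2460 mA.

I ≈ 0.246 mA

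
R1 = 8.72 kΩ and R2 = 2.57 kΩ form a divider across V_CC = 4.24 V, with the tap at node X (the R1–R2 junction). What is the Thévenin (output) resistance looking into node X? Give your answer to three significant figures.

R_th ≈ 1.98 kΩ

Looking into X with the source shorted: R_th = R1·R2/(R1+R2) = 8.720 × 2.57/11.29 = 1.985 kΩ.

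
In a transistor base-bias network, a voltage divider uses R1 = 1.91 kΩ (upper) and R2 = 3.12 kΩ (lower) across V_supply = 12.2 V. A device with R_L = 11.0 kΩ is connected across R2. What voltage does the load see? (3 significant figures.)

First combine the lower leg with the load: R2 ‖ R_L = 2.431 kΩ.
Then V_out = V_supply · R2'/(R1 + R2') = 12.2 × 2.431/4.341 = 6.832 V.
(Unloaded it would be 7.57 V; the load pulls it down.)

V_out ≈ 6.83 V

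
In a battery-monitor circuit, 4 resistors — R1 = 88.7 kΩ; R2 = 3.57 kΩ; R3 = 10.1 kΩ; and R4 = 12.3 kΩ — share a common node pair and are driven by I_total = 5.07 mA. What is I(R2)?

I ≈ 3.01 mA

Total conductance ΣG = 1/88.7 + 1/3.57 + 1/10.1 + 1/12.3 = 0.4717 (units of 1/kΩ).
By the current-divider rule, I = I_total · G_k/ΣG = 5.07 × 0.5938 = 3.011 mA.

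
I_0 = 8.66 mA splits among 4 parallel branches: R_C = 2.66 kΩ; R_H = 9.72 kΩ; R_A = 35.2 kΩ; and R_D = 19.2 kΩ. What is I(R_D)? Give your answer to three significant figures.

I ≈ 0.806 mA

Conductances: ΣG = 1/2.66 + 1/9.72 + 1/35.2 + 1/19.2 = 0.5593 (1/kΩ).
R_D takes the fraction G_k/ΣG = 0.05208/0.5593 = 0.09312, so I = 8.66 × 0.09312 = 0.8064 mA.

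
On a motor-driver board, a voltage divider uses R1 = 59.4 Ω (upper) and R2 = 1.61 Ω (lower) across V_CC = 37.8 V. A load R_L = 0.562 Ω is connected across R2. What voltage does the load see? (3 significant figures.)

V_out ≈ 0.263 V

R2 ‖ R_L = (1.61 × 0.562)/(1.61 + 0.562) = 0.4166 Ω.
Voltage divider with the loaded lower leg: V_out = 37.8 × 0.4166/(59.4 + 0.4166) = 37.8 × 0.006964 = 0.2633 V.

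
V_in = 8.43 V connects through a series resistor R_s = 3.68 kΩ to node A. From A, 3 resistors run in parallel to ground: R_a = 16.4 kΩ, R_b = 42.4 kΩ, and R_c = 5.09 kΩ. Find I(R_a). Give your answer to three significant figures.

I ≈ 0.253 mA

Parallel bank: R_p = 1/(1/16.4 + 1/42.4 + 1/5.09) = 3.558 kΩ.
V_A = 8.43 × 3.558/7.238 = 4.144 V.
I(R_a) = V_A / R_a = 4.144/16.4 = 0.2527 mA.
(Equivalently: I_total = 1.165 mA, then current-divider fraction G_k/ΣG = 0.2170.)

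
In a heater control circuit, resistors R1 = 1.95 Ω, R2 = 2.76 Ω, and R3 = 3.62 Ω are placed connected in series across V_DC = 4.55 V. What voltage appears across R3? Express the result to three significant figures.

V ≈ 1.98 V

Series total: ΣR = 1.95 + 2.76 + 3.62 = 8.330 Ω.
By the voltage-divider rule, V = 4.55 × 3.620/8.330 = 1.977 V.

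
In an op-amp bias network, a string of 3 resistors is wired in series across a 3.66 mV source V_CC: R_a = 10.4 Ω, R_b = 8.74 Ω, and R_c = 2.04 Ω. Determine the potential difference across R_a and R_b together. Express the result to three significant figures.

V ≈ 3.31 mV

Series total: ΣR = 10.4 + 8.74 + 2.04 = 21.18 Ω.
R_{R_a..R_b} = 10.4 + 8.74 = 19.14 Ω.
Voltage divider: V = V_CC · (19.14 / 21.18) = 3.66 × 0.9037 = 3.307 mV.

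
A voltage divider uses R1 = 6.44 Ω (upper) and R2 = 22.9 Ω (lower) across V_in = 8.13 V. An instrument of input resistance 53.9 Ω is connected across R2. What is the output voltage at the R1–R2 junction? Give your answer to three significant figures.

First combine the lower leg with the load: R2 ‖ R_L = 16.07 Ω.
Voltage divider with the loaded lower leg: V_out = 8.13 × 16.07/(6.44 + 16.07) = 8.13 × 0.7139 = 5.804 V.
(Unloaded it would be 6.35 V; the load pulls it down.)

V_out ≈ 5.80 V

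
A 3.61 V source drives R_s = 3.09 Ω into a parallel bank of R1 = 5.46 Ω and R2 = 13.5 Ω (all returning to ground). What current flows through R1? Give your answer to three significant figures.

Combine the parallel branches: R_p = (1/5.46 + 1/13.5)⁻¹ = 3.888 Ω.
Node voltage V_A = V_DC · R_p/(R_s + R_p) = 3.61 × 0.5572 = 2.011 V.
I(R1) = V_A / R1 = 2.011/5.46 = 0.3684 A.

I ≈ 0.368 A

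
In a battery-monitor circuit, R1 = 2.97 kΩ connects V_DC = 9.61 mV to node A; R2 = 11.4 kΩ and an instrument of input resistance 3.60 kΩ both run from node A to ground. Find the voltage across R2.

First combine the lower leg with the load: R2 ‖ R_L = 2.736 kΩ.
Now apply the divider: V_out = 9.61 × 0.4795 = 4.608 mV.
(Unloaded it would be 7.62 mV; the load pulls it down.)

V_out ≈ 4.61 mV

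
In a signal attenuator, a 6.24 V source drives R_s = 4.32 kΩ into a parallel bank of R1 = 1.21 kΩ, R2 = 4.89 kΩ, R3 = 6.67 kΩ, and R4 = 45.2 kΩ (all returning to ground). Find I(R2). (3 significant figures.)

Equivalent of the parallel group: R_p = 0.8313 kΩ.
Node voltage V_A = V_CC · R_p/(R_s + R_p) = 6.24 × 0.1614 = 1.007 V.
I(R2) = V_A / R2 = 1.007/4.89 = 0.2059 mA.

I ≈ 0.206 mA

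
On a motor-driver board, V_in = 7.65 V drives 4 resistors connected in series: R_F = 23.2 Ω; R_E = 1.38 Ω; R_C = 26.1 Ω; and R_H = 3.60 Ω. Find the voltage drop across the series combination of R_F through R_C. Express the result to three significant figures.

V ≈ 7.14 V

Total series resistance ΣR = 23.2 + 1.38 + 26.1 + 3.60 = 54.28 Ω.
R_{R_F..R_C} = 23.2 + 1.38 + 26.1 = 50.68 Ω.
Voltage divider: V = V_in · (50.68 / 54.28) = 7.65 × 0.9337 = 7.143 V.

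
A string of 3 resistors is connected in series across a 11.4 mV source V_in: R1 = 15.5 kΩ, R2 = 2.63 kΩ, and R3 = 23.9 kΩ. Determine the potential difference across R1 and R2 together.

V ≈ 4.92 mV

Total series resistance ΣR = 15.5 + 2.63 + 23.9 = 42.03 kΩ.
R_{R1..R2} = 15.5 + 2.63 = 18.13 kΩ.
Voltage divider: V = V_in · (18.13 / 42.03) = 11.4 × 0.4314 = 4.917 mV.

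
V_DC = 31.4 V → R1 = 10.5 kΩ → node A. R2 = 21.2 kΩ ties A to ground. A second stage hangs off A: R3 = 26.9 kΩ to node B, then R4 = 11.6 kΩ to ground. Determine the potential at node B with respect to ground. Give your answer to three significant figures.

Looking into the second stage from A: R3 + R4 = 38.50 kΩ appears in parallel with R2.
R2 ‖ (R3+R4) = 13.67 kΩ.
V_A = 31.4 × 13.67/(10.5 + 13.67) = 17.76 V.
V_B = V_A × 0.3013 = 5.351 V.

V_B ≈ 5.35 V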